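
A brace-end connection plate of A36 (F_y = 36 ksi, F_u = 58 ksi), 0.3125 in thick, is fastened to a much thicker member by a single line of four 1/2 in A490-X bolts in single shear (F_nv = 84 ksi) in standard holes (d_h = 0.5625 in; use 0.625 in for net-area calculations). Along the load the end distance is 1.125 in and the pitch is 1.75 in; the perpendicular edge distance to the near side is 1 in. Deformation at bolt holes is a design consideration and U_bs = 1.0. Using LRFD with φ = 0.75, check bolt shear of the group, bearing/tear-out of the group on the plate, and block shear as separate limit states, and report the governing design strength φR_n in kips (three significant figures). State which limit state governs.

Bolt shear: A_b = π·0.5²/4 = 0.1963 in²; R_n = 84 × 0.1963 × 4 × 1 = 65.97 kips → 0.75 × 65.97 = 49.5 kips.
Bearing: edge l_c = 0.8438, r_n = 18.35 kips; interior l_c = 1.188, r_n = 21.75 kips; R_n = 18.35 + 3·21.75 = 83.6 kips → 62.7 kips.
Block shear: A_gv = 1.992, A_nv = 1.309, A_nt = 0.2148 in²; R_n = min(0.6F_uA_nv, 0.6F_yA_gv) + U_bs·F_u·A_nt = 55.49 kips → 41.6 kips.
Block shear governs: 41.6 kips.

41.6 kips (block shear governs)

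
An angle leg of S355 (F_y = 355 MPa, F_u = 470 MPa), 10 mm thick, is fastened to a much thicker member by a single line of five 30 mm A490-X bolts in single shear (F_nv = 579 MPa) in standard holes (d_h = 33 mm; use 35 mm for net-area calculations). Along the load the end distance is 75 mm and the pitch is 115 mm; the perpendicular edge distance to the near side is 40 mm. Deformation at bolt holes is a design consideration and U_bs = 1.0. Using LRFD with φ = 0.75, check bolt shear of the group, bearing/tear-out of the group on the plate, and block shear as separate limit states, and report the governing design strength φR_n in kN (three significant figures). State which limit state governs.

878 kN (block shear governs)

Bolt shear: A_b = π·30²/4 = 706.9 mm²; R_n = 579 × 706.9 × 5 × 1 / 1000 = 2046 kN → 0.75 × 2046 = 1530 kN.
Bearing: edge l_c = 58.5, r_n = 329.9 kN; interior l_c = 82, r_n = 338.4 kN; R_n = 329.9 + 4·338.4 = 1684 kN → 1260 kN.
Block shear: A_gv = 5350, A_nv = 3775, A_nt = 225 mm²; R_n = min(0.6F_uA_nv, 0.6F_yA_gv) + U_bs·F_u·A_nt = 1170 kN → 878 kN.
Block shear governs: 878 kN.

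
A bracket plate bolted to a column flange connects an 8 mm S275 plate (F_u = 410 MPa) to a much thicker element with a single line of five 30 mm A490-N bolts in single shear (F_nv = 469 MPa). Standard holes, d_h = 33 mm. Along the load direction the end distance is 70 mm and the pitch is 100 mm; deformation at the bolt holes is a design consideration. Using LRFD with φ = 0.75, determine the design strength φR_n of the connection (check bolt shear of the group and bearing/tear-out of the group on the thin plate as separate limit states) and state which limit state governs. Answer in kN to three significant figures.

866 kN (bearing governs)

Bolt shear: A_b = π·30²/4 = 706.9 mm²; R_n = 469 × 706.9 × 5 × 1 / 1000 = 1658 kN → 0.75 × 1658 = 1240 kN.
Bearing (1.2 l_c t F_u ≤ 2.4 d t F_u): upper limit = 2.4·30·8·410 / 1000 = 236.2 kN.
  Edge l_c = 70 − 33/2 = 53.5 → r_n = 210.6 kN; interior l_c = 100 − 33 = 67 → r_n = 236.2 kN.
  R_n,bearing = 1·210.6 + 4·236.2 = 1155 kN → 0.75 × 1155 = 866 kN.
Bearing governs: 866 kN.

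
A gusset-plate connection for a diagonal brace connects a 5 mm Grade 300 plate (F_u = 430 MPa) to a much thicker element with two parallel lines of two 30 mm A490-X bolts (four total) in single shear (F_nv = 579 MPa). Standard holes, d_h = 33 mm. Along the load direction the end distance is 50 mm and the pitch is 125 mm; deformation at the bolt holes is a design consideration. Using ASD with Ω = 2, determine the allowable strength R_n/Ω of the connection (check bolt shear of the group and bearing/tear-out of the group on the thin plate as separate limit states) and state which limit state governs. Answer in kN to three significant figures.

Bolt shear: A_b = π·30²/4 = 706.9 mm²; R_n = 579 × 706.9 × 4 × 1 / 1000 = 1637 kN → 1637 / 2 = 819 kN.
Bearing (1.2 l_c t F_u ≤ 2.4 d t F_u): upper limit = 2.4·30·5·430 / 1000 = 154.8 kN.
  Edge l_c = 50 − 33/2 = 33.5 → r_n = 86.43 kN; interior l_c = 125 − 33 = 92 → r_n = 154.8 kN.
  R_n,bearing = 2·86.43 + 2·154.8 = 482.5 kN → 482.5 / 2 = 241 kN.
Bearing governs: 241 kN.

241 kN (bearing governs)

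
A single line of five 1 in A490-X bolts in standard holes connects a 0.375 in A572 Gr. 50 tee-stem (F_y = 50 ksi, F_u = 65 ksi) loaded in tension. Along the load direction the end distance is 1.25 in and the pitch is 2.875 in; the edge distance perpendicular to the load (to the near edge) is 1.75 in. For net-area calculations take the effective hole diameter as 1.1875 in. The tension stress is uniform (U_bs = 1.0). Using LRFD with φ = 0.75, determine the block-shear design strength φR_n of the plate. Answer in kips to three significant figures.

102 kips

Shear plane L_v = 1.25 + 4·2.875 = 12.75 in; A_gv = 12.75 × 0.375 = 4.781 in².
A_nv = (12.75 − 4.5·1.1875) × 0.375 = 2.777 in².
A_nt = (1.75 − 0.5·1.1875) × 0.375 = 0.4336 in².
0.6 F_u A_nv = 108.3 kips; 0.6 F_y A_gv = 143.4 kips → shear rupture governs the shear term.
R_n = 108.3 + 1.0 × 65 × 0.4336 = 136.5 kips.
Design strength φR_n = 0.75 × 136.5 = 102 kips.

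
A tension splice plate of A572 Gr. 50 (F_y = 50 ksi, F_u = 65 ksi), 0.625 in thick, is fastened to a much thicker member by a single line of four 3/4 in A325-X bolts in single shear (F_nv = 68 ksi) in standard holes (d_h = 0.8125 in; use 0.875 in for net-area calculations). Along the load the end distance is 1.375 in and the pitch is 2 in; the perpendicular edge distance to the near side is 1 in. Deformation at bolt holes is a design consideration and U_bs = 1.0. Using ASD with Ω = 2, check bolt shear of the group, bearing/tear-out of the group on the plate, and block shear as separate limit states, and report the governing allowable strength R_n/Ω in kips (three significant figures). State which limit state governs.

60.1 kips (bolt shear governs)

Bolt shear: A_b = π·0.75²/4 = 0.4418 in²; R_n = 68 × 0.4418 × 4 × 1 = 120.2 kips → 120.2 / 2 = 60.1 kips.
Bearing: edge l_c = 0.9688, r_n = 47.23 kips; interior l_c = 1.188, r_n = 57.89 kips; R_n = 47.23 + 3·57.89 = 220.9 kips → 110 kips.
Block shear: A_gv = 4.609, A_nv = 2.695, A_nt = 0.3516 in²; R_n = min(0.6F_uA_nv, 0.6F_yA_gv) + U_bs·F_u·A_nt = 128 kips → 64 kips.
Bolt shear governs: 60.1 kips.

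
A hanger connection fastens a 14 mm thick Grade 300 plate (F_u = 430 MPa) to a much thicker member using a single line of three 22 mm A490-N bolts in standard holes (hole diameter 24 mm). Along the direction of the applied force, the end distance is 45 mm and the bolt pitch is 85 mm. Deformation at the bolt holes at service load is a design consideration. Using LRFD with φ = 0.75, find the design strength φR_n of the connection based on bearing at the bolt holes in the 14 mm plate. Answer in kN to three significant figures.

656 kN

Per bolt r_n = 1.2 l_c t F_u ≤ 2.4 d t F_u; upper limit = 2.4 × 22 × 14 × 430 / 1000 = 317.9 kN.
Edge bolt: l_c = 45 − 24/2 = 33 mm → 1.2 × 33 × 14 × 430 / 1000 = 238.4 → r_n = 238.4 kN.
Interior bolts: l_c = 85 − 24 = 61 mm → 1.2 × 61 × 14 × 430 / 1000 = 440.7 → r_n = 317.9 kN.
R_n = 1 × 238.4 + 2 × 317.9 = 874.1 kN.
Design strength φR_n = 0.75 × 874.1 = 656 kN.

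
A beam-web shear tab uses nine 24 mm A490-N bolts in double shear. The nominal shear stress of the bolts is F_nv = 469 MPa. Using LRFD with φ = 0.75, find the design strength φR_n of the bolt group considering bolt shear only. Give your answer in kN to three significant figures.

2860 kN

A_b = π × 24² / 4 = 452.4 mm².
R_n = F_nv · A_b · n · n_s = 469 × 452.4 × 9 × 2 / 1000 = 3819 kN.
Design strength φR_n = 0.75 × 3819 = 2860 kN.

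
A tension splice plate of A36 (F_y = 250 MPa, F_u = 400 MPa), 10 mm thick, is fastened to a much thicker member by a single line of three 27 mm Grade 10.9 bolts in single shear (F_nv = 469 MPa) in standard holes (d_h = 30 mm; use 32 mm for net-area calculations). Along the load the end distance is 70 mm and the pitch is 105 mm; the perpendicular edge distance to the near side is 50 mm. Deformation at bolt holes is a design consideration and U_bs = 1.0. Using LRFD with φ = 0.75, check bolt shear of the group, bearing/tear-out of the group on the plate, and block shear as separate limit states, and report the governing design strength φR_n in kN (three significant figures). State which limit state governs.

417 kN (block shear governs)

Bolt shear: A_b = π·27²/4 = 572.6 mm²; R_n = 469 × 572.6 × 3 × 1 / 1000 = 805.6 kN → 0.75 × 805.6 = 604 kN.
Bearing: edge l_c = 55, r_n = 259.2 kN; interior l_c = 75, r_n = 259.2 kN; R_n = 259.2 + 2·259.2 = 777.6 kN → 583 kN.
Block shear: A_gv = 2800, A_nv = 2000, A_nt = 340 mm²; R_n = min(0.6F_uA_nv, 0.6F_yA_gv) + U_bs·F_u·A_nt = 556 kN → 417 kN.
Block shear governs: 417 kN.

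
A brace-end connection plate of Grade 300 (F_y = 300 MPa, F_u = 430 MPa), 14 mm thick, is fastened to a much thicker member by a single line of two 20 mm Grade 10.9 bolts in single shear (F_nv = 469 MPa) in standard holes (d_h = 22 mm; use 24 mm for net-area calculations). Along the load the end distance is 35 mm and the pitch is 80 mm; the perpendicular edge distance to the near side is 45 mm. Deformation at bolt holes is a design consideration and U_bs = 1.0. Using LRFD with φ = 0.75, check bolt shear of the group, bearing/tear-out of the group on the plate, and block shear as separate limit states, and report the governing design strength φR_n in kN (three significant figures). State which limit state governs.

221 kN (bolt shear governs)

Bolt shear: A_b = π·20²/4 = 314.2 mm²; R_n = 469 × 314.2 × 2 × 1 / 1000 = 294.7 kN → 0.75 × 294.7 = 221 kN.
Bearing: edge l_c = 24, r_n = 173.4 kN; interior l_c = 58, r_n = 289 kN; R_n = 173.4 + 1·289 = 462.3 kN → 347 kN.
Block shear: A_gv = 1610, A_nv = 1106, A_nt = 462 mm²; R_n = min(0.6F_uA_nv, 0.6F_yA_gv) + U_bs·F_u·A_nt = 484 kN → 363 kN.
Bolt shear governs: 221 kN.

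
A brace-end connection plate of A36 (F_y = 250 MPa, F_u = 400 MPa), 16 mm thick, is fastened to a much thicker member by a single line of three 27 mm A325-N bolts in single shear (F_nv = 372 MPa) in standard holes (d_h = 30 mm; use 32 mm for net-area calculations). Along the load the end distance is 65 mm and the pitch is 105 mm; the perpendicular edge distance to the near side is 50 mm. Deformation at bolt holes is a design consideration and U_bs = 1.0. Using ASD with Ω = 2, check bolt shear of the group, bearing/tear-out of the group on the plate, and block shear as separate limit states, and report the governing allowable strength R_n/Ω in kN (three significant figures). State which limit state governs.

Bolt shear: A_b = π·27²/4 = 572.6 mm²; R_n = 372 × 572.6 × 3 × 1 / 1000 = 639 kN → 639 / 2 = 319 kN.
Bearing: edge l_c = 50, r_n = 384 kN; interior l_c = 75, r_n = 414.7 kN; R_n = 384 + 2·414.7 = 1213 kN → 607 kN.
Block shear: A_gv = 4400, A_nv = 3120, A_nt = 544 mm²; R_n = min(0.6F_uA_nv, 0.6F_yA_gv) + U_bs·F_u·A_nt = 877.6 kN → 439 kN.
Bolt shear governs: 319 kN.

319 kN (bolt shear governs)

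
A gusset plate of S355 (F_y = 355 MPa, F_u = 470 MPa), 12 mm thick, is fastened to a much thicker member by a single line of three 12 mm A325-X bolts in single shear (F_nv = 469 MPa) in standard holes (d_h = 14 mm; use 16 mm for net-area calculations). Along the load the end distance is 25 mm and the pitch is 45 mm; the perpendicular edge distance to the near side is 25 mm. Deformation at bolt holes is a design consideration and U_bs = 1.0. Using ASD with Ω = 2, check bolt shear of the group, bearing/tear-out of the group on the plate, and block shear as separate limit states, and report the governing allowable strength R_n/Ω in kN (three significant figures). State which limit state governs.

79.6 kN (bolt shear governs)

Bolt shear: A_b = π·12²/4 = 113.1 mm²; R_n = 469 × 113.1 × 3 × 1 / 1000 = 159.1 kN → 159.1 / 2 = 79.6 kN.
Bearing: edge l_c = 18, r_n = 121.8 kN; interior l_c = 31, r_n = 162.4 kN; R_n = 121.8 + 2·162.4 = 446.7 kN → 223 kN.
Block shear: A_gv = 1380, A_nv = 900, A_nt = 204 mm²; R_n = min(0.6F_uA_nv, 0.6F_yA_gv) + U_bs·F_u·A_nt = 349.7 kN → 175 kN.
Bolt shear governs: 79.6 kN.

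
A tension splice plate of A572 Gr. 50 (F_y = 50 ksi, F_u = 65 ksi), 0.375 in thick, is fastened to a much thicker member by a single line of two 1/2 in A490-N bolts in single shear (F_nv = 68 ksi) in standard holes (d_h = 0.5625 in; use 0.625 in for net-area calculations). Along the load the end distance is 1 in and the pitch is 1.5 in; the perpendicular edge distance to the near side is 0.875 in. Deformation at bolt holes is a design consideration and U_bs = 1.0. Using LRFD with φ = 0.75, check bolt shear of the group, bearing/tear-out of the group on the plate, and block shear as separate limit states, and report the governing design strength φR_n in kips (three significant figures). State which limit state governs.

Bolt shear: A_b = π·0.5²/4 = 0.1963 in²; R_n = 68 × 0.1963 × 2 × 1 = 26.7 kips → 0.75 × 26.7 = 20 kips.
Bearing: edge l_c = 0.7188, r_n = 21.02 kips; interior l_c = 0.9375, r_n = 27.42 kips; R_n = 21.02 + 1·27.42 = 48.45 kips → 36.3 kips.
Block shear: A_gv = 0.9375, A_nv = 0.5859, A_nt = 0.2109 in²; R_n = min(0.6F_uA_nv, 0.6F_yA_gv) + U_bs·F_u·A_nt = 36.56 kips → 27.4 kips.
Bolt shear governs: 20 kips.

20 kips (bolt shear governs)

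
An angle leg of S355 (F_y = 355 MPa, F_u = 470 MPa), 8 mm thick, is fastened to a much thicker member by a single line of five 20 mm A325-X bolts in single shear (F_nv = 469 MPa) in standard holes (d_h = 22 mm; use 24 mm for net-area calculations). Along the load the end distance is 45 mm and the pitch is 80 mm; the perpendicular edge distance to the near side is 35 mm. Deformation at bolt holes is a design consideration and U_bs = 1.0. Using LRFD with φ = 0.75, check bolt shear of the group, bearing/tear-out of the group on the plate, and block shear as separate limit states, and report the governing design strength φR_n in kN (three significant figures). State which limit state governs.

Bolt shear: A_b = π·20²/4 = 314.2 mm²; R_n = 469 × 314.2 × 5 × 1 / 1000 = 736.7 kN → 0.75 × 736.7 = 553 kN.
Bearing: edge l_c = 34, r_n = 153.4 kN; interior l_c = 58, r_n = 180.5 kN; R_n = 153.4 + 4·180.5 = 875.3 kN → 656 kN.
Block shear: A_gv = 2920, A_nv = 2056, A_nt = 184 mm²; R_n = min(0.6F_uA_nv, 0.6F_yA_gv) + U_bs·F_u·A_nt = 666.3 kN → 500 kN.
Block shear governs: 500 kN.

500 kN (block shear governs)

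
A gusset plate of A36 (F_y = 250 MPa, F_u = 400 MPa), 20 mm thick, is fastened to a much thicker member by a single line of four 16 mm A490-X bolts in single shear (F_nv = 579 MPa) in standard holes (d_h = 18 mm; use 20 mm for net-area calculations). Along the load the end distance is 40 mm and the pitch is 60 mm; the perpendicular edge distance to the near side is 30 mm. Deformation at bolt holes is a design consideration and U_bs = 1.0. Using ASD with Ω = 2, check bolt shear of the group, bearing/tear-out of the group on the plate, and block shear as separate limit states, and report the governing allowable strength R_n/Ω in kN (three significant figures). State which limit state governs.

233 kN (bolt shear governs)

Bolt shear: A_b = π·16²/4 = 201.1 mm²; R_n = 579 × 201.1 × 4 × 1 / 1000 = 465.7 kN → 465.7 / 2 = 233 kN.
Bearing: edge l_c = 31, r_n = 297.6 kN; interior l_c = 42, r_n = 307.2 kN; R_n = 297.6 + 3·307.2 = 1219 kN → 610 kN.
Block shear: A_gv = 4400, A_nv = 3000, A_nt = 400 mm²; R_n = min(0.6F_uA_nv, 0.6F_yA_gv) + U_bs·F_u·A_nt = 820 kN → 410 kN.
Bolt shear governs: 233 kN.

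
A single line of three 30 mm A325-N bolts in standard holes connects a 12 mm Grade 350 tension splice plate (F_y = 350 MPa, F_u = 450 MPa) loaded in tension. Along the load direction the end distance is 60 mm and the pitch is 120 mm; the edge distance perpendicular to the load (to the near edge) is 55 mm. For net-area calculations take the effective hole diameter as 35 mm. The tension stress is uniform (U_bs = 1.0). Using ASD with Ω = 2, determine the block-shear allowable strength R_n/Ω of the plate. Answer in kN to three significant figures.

Shear plane L_v = 60 + 2·120 = 300 mm; A_gv = 300 × 12 = 3600 mm².
A_nv = (300 − 2.5·35) × 12 = 2550 mm².
A_nt = (55 − 0.5·35) × 12 = 450 mm².
0.6 F_u A_nv = 688.5 kN; 0.6 F_y A_gv = 756 kN → shear rupture governs the shear term.
R_n = 688.5 + 1.0 × 450 × 450 / 1000 = 891 kN.
Allowable strength R_n/Ω = 891 / 2 = 446 kN.

446 kN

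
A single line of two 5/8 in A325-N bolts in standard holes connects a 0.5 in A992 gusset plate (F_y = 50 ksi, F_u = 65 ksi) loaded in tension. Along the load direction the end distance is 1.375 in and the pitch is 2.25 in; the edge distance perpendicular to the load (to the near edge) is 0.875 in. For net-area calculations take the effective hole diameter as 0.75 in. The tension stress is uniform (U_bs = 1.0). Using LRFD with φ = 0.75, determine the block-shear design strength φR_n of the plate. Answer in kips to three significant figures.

Shear plane L_v = 1.375 + 1·2.25 = 3.625 in; A_gv = 3.625 × 0.5 = 1.812 in².
A_nv = (3.625 − 1.5·0.75) × 0.5 = 1.25 in².
A_nt = (0.875 − 0.5·0.75) × 0.5 = 0.25 in².
0.6 F_u A_nv = 48.75 kips; 0.6 F_y A_gv = 54.38 kips → shear rupture governs the shear term.
R_n = 48.75 + 1.0 × 65 × 0.25 = 65 kips.
Design strength φR_n = 0.75 × 65 = 48.8 kips.

48.8 kips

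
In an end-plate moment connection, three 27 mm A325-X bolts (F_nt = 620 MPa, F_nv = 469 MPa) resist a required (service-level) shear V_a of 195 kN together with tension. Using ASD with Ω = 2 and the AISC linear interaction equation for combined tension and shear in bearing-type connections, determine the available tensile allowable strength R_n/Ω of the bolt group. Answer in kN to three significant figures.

434 kN

A_b = π·27²/4 = 572.6 mm²; f_rv = 195 × 1000 / (3 × 572.6) = 113.5 MPa.
F'_nt = 1.3 F_nt − (Ω F_nt / F_nv) f_rv = 1.3·620 − (2·620/469)·113.5 = 505.8 MPa, capped at F_nt → F'_nt = 505.8 MPa.
R_n = F'_nt · A_b · n = 505.8 × 572.6 × 3 / 1000 = 868.9 kN.
Allowable strength R_n/Ω = 868.9 / 2 = 434 kN.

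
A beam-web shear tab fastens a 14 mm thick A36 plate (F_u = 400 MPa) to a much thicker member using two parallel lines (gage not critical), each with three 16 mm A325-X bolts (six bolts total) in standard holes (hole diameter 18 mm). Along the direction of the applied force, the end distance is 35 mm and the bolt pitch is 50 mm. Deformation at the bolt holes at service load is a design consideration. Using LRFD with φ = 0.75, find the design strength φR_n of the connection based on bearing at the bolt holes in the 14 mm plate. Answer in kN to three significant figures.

907 kN

Per bolt r_n = 1.2 l_c t F_u ≤ 2.4 d t F_u; upper limit = 2.4 × 16 × 14 × 400 / 1000 = 215 kN.
Edge bolt: l_c = 35 − 18/2 = 26 mm → 1.2 × 26 × 14 × 400 / 1000 = 174.7 → r_n = 174.7 kN.
Interior bolts: l_c = 50 − 18 = 32 mm → 1.2 × 32 × 14 × 400 / 1000 = 215 → r_n = 215 kN.
R_n = 2 × 174.7 + 4 × 215 = 1210 kN.
Design strength φR_n = 0.75 × 1210 = 907 kN.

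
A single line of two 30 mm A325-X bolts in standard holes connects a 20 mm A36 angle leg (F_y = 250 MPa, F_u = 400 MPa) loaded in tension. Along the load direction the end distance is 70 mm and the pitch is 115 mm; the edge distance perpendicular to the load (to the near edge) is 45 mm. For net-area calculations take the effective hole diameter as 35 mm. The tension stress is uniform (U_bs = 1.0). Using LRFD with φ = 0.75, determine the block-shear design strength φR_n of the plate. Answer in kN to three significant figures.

Shear plane L_v = 70 + 1·115 = 185 mm; A_gv = 185 × 20 = 3700 mm².
A_nv = (185 − 1.5·35) × 20 = 2650 mm².
A_nt = (45 − 0.5·35) × 20 = 550 mm².
0.6 F_u A_nv = 636 kN; 0.6 F_y A_gv = 555 kN → shear yielding governs the shear term.
R_n = 555 + 1.0 × 400 × 550 / 1000 = 775 kN.
Design strength φR_n = 0.75 × 775 = 581 kN.

581 kN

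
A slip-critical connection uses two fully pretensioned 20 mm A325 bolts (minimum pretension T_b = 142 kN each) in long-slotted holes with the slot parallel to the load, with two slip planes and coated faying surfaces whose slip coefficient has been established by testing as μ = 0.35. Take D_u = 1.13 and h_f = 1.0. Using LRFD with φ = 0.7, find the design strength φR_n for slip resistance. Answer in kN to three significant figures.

157 kN

R_n = μ · D_u · h_f · T_b · n_s · n_b = 0.35 × 1.13 × 1.0 × 142 × 2 × 2 = 224.6 kN.
Design strength φR_n = 0.7 × 224.6 = 157 kN.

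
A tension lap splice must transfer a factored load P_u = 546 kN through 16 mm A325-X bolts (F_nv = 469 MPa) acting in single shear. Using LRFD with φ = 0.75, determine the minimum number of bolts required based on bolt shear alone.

A_b = π·16²/4 = 201.1 mm².
Per-bolt design strength φR_n = 0.75 × 469 × 201.1 × 1 / 1000 = 70.72 kN.
n ≥ 546 / 70.72 = 7.72 → use 8 bolts.

8 bolts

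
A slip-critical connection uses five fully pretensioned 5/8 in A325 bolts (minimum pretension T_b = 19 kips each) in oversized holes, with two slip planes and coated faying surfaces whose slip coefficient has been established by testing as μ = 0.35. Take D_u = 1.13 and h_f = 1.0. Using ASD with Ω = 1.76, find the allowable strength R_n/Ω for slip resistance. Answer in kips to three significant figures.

R_n = μ · D_u · h_f · T_b · n_s · n_b = 0.35 × 1.13 × 1.0 × 19 × 2 × 5 = 75.14 kips.
Allowable strength R_n/Ω = 75.14 / 1.76 = 42.7 kips.

42.7 kips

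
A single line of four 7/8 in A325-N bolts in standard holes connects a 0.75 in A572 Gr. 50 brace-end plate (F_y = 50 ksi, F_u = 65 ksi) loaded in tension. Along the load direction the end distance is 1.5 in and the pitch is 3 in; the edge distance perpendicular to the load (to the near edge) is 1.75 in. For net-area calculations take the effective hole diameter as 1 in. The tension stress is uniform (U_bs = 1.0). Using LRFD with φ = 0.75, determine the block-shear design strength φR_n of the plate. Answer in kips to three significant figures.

199 kips

Shear plane L_v = 1.5 + 3·3 = 10.5 in; A_gv = 10.5 × 0.75 = 7.875 in².
A_nv = (10.5 − 3.5·1) × 0.75 = 5.25 in².
A_nt = (1.75 − 0.5·1) × 0.75 = 0.9375 in².
0.6 F_u A_nv = 204.8 kips; 0.6 F_y A_gv = 236.2 kips → shear rupture governs the shear term.
R_n = 204.8 + 1.0 × 65 × 0.9375 = 265.7 kips.
Design strength φR_n = 0.75 × 265.7 = 199 kips.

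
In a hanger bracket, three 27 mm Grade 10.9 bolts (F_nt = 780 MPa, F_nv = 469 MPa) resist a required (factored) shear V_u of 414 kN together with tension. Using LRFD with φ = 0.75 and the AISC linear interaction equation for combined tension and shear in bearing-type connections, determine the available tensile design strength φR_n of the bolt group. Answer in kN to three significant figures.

A_b = π·27²/4 = 572.6 mm²; f_rv = 414 × 1000 / (3 × 572.6) = 241 MPa.
F'_nt = 1.3 F_nt − (F_nt / φF_nv) f_rv = 1.3·780 − (780/(0.75·469))·241 = 479.5 MPa, capped at F_nt → F'_nt = 479.5 MPa.
R_n = F'_nt · A_b · n = 479.5 × 572.6 × 3 / 1000 = 823.7 kN.
Design strength φR_n = 0.75 × 823.7 = 618 kN.

618 kN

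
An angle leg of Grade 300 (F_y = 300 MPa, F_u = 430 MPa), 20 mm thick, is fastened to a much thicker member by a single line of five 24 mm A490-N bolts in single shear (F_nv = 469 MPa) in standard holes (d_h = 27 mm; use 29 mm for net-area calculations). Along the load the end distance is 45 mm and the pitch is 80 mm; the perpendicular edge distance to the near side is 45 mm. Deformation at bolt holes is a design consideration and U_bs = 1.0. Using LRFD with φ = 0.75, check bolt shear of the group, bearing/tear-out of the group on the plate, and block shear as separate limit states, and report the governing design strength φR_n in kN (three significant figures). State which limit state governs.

Bolt shear: A_b = π·24²/4 = 452.4 mm²; R_n = 469 × 452.4 × 5 × 1 / 1000 = 1061 kN → 0.75 × 1061 = 796 kN.
Bearing: edge l_c = 31.5, r_n = 325.1 kN; interior l_c = 53, r_n = 495.4 kN; R_n = 325.1 + 4·495.4 = 2307 kN → 1730 kN.
Block shear: A_gv = 7300, A_nv = 4690, A_nt = 610 mm²; R_n = min(0.6F_uA_nv, 0.6F_yA_gv) + U_bs·F_u·A_nt = 1472 kN → 1100 kN.
Bolt shear governs: 796 kN.

796 kN (bolt shear governs)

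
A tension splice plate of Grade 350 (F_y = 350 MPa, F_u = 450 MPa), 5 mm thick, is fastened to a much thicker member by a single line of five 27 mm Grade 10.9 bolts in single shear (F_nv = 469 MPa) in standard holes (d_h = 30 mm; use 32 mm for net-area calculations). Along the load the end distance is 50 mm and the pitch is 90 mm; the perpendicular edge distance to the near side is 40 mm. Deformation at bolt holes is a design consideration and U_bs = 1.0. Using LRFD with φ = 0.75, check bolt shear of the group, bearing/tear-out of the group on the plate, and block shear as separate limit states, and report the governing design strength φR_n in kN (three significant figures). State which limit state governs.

310 kN (block shear governs)

Bolt shear: A_b = π·27²/4 = 572.6 mm²; R_n = 469 × 572.6 × 5 × 1 / 1000 = 1343 kN → 0.75 × 1343 = 1010 kN.
Bearing: edge l_c = 35, r_n = 94.5 kN; interior l_c = 60, r_n = 145.8 kN; R_n = 94.5 + 4·145.8 = 677.7 kN → 508 kN.
Block shear: A_gv = 2050, A_nv = 1330, A_nt = 120 mm²; R_n = min(0.6F_uA_nv, 0.6F_yA_gv) + U_bs·F_u·A_nt = 413.1 kN → 310 kN.
Block shear governs: 310 kN.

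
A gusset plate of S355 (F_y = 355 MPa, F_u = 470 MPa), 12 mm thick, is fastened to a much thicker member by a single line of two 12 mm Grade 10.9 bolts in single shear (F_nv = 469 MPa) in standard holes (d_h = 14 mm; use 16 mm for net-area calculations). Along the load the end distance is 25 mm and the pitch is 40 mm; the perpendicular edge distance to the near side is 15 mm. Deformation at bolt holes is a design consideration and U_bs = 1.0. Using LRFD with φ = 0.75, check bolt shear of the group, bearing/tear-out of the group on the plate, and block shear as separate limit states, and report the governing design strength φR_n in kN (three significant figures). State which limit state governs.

Bolt shear: A_b = π·12²/4 = 113.1 mm²; R_n = 469 × 113.1 × 2 × 1 / 1000 = 106.1 kN → 0.75 × 106.1 = 79.6 kN.
Bearing: edge l_c = 18, r_n = 121.8 kN; interior l_c = 26, r_n = 162.4 kN; R_n = 121.8 + 1·162.4 = 284.3 kN → 213 kN.
Block shear: A_gv = 780, A_nv = 492, A_nt = 84 mm²; R_n = min(0.6F_uA_nv, 0.6F_yA_gv) + U_bs·F_u·A_nt = 178.2 kN → 134 kN.
Bolt shear governs: 79.6 kN.

79.6 kN (bolt shear governs)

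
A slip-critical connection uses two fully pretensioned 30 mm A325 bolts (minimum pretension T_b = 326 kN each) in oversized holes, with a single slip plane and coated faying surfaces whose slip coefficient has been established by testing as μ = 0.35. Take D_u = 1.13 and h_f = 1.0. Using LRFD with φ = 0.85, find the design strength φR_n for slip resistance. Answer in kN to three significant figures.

R_n = μ · D_u · h_f · T_b · n_s · n_b = 0.35 × 1.13 × 1.0 × 326 × 1 × 2 = 257.9 kN.
Design strength φR_n = 0.85 × 257.9 = 219 kN.

219 kN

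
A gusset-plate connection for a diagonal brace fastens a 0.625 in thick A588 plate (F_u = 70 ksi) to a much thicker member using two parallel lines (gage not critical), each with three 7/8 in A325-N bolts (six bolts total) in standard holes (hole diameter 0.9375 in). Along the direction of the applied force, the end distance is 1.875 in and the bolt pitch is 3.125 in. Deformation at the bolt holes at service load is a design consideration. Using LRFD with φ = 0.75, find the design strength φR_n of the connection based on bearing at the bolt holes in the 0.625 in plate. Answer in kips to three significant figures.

386 kips

Per bolt r_n = 1.2 l_c t F_u ≤ 2.4 d t F_u; upper limit = 2.4 × 0.875 × 0.625 × 70 = 91.88 kips.
Edge bolt: l_c = 1.875 − 0.9375/2 = 1.406 in → 1.2 × 1.406 × 0.625 × 70 = 73.83 → r_n = 73.83 kips.
Interior bolts: l_c = 3.125 − 0.9375 = 2.188 in → 1.2 × 2.188 × 0.625 × 70 = 114.8 → r_n = 91.88 kips.
R_n = 2 × 73.83 + 4 × 91.88 = 515.2 kips.
Design strength φR_n = 0.75 × 515.2 = 386 kips.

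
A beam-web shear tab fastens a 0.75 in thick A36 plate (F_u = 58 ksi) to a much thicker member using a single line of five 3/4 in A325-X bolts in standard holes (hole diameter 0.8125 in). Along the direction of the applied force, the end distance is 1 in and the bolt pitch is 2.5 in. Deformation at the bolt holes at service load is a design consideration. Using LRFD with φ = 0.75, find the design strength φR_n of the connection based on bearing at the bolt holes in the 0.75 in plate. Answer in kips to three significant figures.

258 kips

Per bolt r_n = 1.2 l_c t F_u ≤ 2.4 d t F_u; upper limit = 2.4 × 0.75 × 0.75 × 58 = 78.3 kips.
Edge bolt: l_c = 1 − 0.8125/2 = 0.5938 in → 1.2 × 0.5938 × 0.75 × 58 = 30.99 → r_n = 30.99 kips.
Interior bolts: l_c = 2.5 − 0.8125 = 1.688 in → 1.2 × 1.688 × 0.75 × 58 = 88.09 → r_n = 78.3 kips.
R_n = 1 × 30.99 + 4 × 78.3 = 344.2 kips.
Design strength φR_n = 0.75 × 344.2 = 258 kips.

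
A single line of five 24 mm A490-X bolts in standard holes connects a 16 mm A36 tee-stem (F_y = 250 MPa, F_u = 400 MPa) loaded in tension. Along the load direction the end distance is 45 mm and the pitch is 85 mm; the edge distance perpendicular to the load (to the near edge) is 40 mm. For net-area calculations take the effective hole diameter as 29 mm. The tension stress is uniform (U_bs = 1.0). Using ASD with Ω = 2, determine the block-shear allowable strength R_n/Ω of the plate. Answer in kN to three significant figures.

544 kN

Shear plane L_v = 45 + 4·85 = 385 mm; A_gv = 385 × 16 = 6160 mm².
A_nv = (385 − 4.5·29) × 16 = 4072 mm².
A_nt = (40 − 0.5·29) × 16 = 408 mm².
0.6 F_u A_nv = 977.3 kN; 0.6 F_y A_gv = 924 kN → shear yielding governs the shear term.
R_n = 924 + 1.0 × 400 × 408 / 1000 = 1087 kN.
Allowable strength R_n/Ω = 1087 / 2 = 544 kN.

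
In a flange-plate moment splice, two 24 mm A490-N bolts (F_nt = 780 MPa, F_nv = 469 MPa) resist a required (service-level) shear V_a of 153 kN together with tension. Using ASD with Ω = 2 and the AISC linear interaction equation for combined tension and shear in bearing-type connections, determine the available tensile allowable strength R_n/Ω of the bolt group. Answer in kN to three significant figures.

204 kN

A_b = π·24²/4 = 452.4 mm²; f_rv = 153 × 1000 / (2 × 452.4) = 169.1 MPa.
F'_nt = 1.3 F_nt − (Ω F_nt / F_nv) f_rv = 1.3·780 − (2·780/469)·169.1 = 451.5 MPa, capped at F_nt → F'_nt = 451.5 MPa.
R_n = F'_nt · A_b · n = 451.5 × 452.4 × 2 / 1000 = 408.5 kN.
Allowable strength R_n/Ω = 408.5 / 2 = 204 kN.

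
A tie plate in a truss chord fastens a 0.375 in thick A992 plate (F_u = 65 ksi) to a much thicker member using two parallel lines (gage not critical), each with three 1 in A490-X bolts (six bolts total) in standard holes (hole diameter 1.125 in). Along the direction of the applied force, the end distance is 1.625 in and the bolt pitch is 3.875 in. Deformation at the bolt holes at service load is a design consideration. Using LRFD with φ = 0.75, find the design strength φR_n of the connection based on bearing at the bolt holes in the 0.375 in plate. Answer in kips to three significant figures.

Per bolt r_n = 1.2 l_c t F_u ≤ 2.4 d t F_u; upper limit = 2.4 × 1 × 0.375 × 65 = 58.5 kips.
Edge bolt: l_c = 1.625 − 1.125/2 = 1.062 in → 1.2 × 1.062 × 0.375 × 65 = 31.08 → r_n = 31.08 kips.
Interior bolts: l_c = 3.875 − 1.125 = 2.75 in → 1.2 × 2.75 × 0.375 × 65 = 80.44 → r_n = 58.5 kips.
R_n = 2 × 31.08 + 4 × 58.5 = 296.2 kips.
Design strength φR_n = 0.75 × 296.2 = 222 kips.

222 kips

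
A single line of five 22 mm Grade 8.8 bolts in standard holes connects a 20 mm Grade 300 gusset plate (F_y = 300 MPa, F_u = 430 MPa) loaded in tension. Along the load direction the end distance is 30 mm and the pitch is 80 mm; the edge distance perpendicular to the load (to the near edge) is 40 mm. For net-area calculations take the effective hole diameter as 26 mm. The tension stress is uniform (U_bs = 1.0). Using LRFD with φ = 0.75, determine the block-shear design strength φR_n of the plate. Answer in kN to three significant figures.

1080 kN

Shear plane L_v = 30 + 4·80 = 350 mm; A_gv = 350 × 20 = 7000 mm².
A_nv = (350 − 4.5·26) × 20 = 4660 mm².
A_nt = (40 − 0.5·26) × 20 = 540 mm².
0.6 F_u A_nv = 1202 kN; 0.6 F_y A_gv = 1260 kN → shear rupture governs the shear term.
R_n = 1202 + 1.0 × 430 × 540 / 1000 = 1434 kN.
Design strength φR_n = 0.75 × 1434 = 1080 kN.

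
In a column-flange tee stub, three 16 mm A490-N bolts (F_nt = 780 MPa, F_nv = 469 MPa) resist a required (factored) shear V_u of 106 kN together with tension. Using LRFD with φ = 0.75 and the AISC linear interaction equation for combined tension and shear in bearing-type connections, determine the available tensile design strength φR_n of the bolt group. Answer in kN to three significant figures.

282 kN

A_b = π·16²/4 = 201.1 mm²; f_rv = 106 × 1000 / (3 × 201.1) = 175.7 MPa.
F'_nt = 1.3 F_nt − (F_nt / φF_nv) f_rv = 1.3·780 − (780/(0.75·469))·175.7 = 624.3 MPa, capped at F_nt → F'_nt = 624.3 MPa.
R_n = F'_nt · A_b · n = 624.3 × 201.1 × 3 / 1000 = 376.6 kN.
Design strength φR_n = 0.75 × 376.6 = 282 kN.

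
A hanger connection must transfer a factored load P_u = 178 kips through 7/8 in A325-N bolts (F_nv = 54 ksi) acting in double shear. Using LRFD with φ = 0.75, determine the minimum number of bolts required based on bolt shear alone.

4 bolts

A_b = π·0.875²/4 = 0.6013 in².
Per-bolt design strength φR_n = 0.75 × 54 × 0.6013 × 2 = 48.71 kips.
n ≥ 178 / 48.71 = 3.655 → use 4 bolts.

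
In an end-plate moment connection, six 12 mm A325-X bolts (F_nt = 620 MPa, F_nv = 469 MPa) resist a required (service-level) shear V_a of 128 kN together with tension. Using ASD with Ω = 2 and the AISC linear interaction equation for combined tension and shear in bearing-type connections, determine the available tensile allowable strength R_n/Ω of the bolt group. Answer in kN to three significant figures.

A_b = π·12²/4 = 113.1 mm²; f_rv = 128 × 1000 / (6 × 113.1) = 188.6 MPa.
F'_nt = 1.3 F_nt − (Ω F_nt / F_nv) f_rv = 1.3·620 − (2·620/469)·188.6 = 307.3 MPa, capped at F_nt → F'_nt = 307.3 MPa.
R_n = F'_nt · A_b · n = 307.3 × 113.1 × 6 / 1000 = 208.5 kN.
Allowable strength R_n/Ω = 208.5 / 2 = 104 kN.

104 kN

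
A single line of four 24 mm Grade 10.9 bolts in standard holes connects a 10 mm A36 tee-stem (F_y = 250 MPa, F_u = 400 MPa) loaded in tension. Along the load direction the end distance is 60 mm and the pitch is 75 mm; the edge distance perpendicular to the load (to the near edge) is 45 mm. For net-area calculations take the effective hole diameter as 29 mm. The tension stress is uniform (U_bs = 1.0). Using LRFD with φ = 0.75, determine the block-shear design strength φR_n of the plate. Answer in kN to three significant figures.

412 kN

Shear plane L_v = 60 + 3·75 = 285 mm; A_gv = 285 × 10 = 2850 mm².
A_nv = (285 − 3.5·29) × 10 = 1835 mm².
A_nt = (45 − 0.5·29) × 10 = 305 mm².
0.6 F_u A_nv = 440.4 kN; 0.6 F_y A_gv = 427.5 kN → shear yielding governs the shear term.
R_n = 427.5 + 1.0 × 400 × 305 / 1000 = 549.5 kN.
Design strength φR_n = 0.75 × 549.5 = 412 kN.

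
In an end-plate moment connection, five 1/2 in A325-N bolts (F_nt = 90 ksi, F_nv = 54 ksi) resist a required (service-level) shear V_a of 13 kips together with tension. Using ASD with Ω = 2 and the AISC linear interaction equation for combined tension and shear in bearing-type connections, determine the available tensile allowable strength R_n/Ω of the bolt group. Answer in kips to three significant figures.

A_b = π·0.5²/4 = 0.1963 in²; f_rv = 13 / (5 × 0.1963) = 13.24 ksi.
F'_nt = 1.3 F_nt − (Ω F_nt / F_nv) f_rv = 1.3·90 − (2·90/54)·13.24 = 72.86 ksi, capped at F_nt → F'_nt = 72.86 ksi.
R_n = F'_nt · A_b · n = 72.86 × 0.1963 × 5 = 71.53 kips.
Allowable strength R_n/Ω = 71.53 / 2 = 35.8 kips.

35.8 kips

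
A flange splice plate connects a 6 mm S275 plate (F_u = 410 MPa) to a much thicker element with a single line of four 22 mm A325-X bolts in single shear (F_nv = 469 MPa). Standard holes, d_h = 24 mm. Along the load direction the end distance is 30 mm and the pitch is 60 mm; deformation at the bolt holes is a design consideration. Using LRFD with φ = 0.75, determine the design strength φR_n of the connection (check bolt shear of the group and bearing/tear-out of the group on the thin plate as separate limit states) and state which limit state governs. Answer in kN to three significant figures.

Bolt shear: A_b = π·22²/4 = 380.1 mm²; R_n = 469 × 380.1 × 4 × 1 / 1000 = 713.1 kN → 0.75 × 713.1 = 535 kN.
Bearing (1.2 l_c t F_u ≤ 2.4 d t F_u): upper limit = 2.4·22·6·410 / 1000 = 129.9 kN.
  Edge l_c = 30 − 24/2 = 18 → r_n = 53.14 kN; interior l_c = 60 − 24 = 36 → r_n = 106.3 kN.
  R_n,bearing = 1·53.14 + 3·106.3 = 372 kN → 0.75 × 372 = 279 kN.
Bearing governs: 279 kN.

279 kN (bearing governs)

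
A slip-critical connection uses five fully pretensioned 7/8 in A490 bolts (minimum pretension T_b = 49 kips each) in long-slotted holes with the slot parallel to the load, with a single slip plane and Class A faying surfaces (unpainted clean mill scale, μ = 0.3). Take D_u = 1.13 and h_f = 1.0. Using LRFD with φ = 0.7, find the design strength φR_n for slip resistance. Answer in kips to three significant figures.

R_n = μ · D_u · h_f · T_b · n_s · n_b = 0.3 × 1.13 × 1.0 × 49 × 1 × 5 = 83.05 kips.
Design strength φR_n = 0.7 × 83.05 = 58.1 kips.

58.1 kips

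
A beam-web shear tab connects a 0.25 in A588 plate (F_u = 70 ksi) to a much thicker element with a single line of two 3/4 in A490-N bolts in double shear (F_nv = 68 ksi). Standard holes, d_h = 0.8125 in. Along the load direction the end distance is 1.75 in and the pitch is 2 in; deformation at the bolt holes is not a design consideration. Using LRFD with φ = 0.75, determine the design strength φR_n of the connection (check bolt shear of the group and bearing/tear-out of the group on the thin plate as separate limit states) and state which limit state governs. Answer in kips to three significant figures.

Bolt shear: A_b = π·0.75²/4 = 0.4418 in²; R_n = 68 × 0.4418 × 2 × 2 = 120.2 kips → 0.75 × 120.2 = 90.1 kips.
Bearing (1.5 l_c t F_u ≤ 3.0 d t F_u): upper limit = 3.0·0.75·0.25·70 = 39.38 kips.
  Edge l_c = 1.75 − 0.8125/2 = 1.344 → r_n = 35.27 kips; interior l_c = 2 − 0.8125 = 1.188 → r_n = 31.17 kips.
  R_n,bearing = 1·35.27 + 1·31.17 = 66.45 kips → 0.75 × 66.45 = 49.8 kips.
Bearing governs: 49.8 kips.

49.8 kips (bearing governs)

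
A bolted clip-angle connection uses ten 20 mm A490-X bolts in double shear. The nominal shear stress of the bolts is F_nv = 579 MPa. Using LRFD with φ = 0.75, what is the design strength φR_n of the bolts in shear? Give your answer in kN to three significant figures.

A_b = π × 20² / 4 = 314.2 mm².
R_n = F_nv · A_b · n · n_s = 579 × 314.2 × 10 × 2 / 1000 = 3638 kN.
Design strength φR_n = 0.75 × 3638 = 2730 kN.

2730 kN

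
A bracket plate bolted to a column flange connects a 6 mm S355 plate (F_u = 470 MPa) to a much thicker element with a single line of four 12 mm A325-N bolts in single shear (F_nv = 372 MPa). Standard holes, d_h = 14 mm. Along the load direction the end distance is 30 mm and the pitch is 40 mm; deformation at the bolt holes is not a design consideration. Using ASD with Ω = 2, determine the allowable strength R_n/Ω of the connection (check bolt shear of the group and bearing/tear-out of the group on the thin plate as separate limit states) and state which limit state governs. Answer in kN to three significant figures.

Bolt shear: A_b = π·12²/4 = 113.1 mm²; R_n = 372 × 113.1 × 4 × 1 / 1000 = 168.3 kN → 168.3 / 2 = 84.1 kN.
Bearing (1.5 l_c t F_u ≤ 3.0 d t F_u): upper limit = 3.0·12·6·470 / 1000 = 101.5 kN.
  Edge l_c = 30 − 14/2 = 23 → r_n = 97.29 kN; interior l_c = 40 − 14 = 26 → r_n = 101.5 kN.
  R_n,bearing = 1·97.29 + 3·101.5 = 401.9 kN → 401.9 / 2 = 201 kN.
Bolt shear governs: 84.1 kN.

84.1 kN (bolt shear governs)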